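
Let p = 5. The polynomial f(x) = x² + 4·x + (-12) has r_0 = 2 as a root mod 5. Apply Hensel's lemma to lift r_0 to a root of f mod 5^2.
r_1 = 2 (mod 25)

Hensel: r_{i+1} = r_i − f(r_i)·(f′(r_i))^{-1} mod 5^{i+2}, f′(x) = 2x + 4. Iterate:
  r_0 = 2 (mod 5)
  r_1 = 2 (mod 25)
Final: r = 2 satisfies f(r) ≡ 0 mod 5^2.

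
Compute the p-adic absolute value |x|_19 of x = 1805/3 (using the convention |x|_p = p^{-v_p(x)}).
|1805/3|_19 = 1/361

Step 1 — compute v_19(x) by factoring powers of 19 out of the numerator and denominator: v_19(1805/3) = 2. Step 2 — apply |x|_p = p^{-v_p(x)} = 19^{-2} = 1/361.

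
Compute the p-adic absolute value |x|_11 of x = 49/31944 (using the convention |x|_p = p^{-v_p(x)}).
|49/31944|_11 = 1331

Step 1 — compute v_11(x) by factoring powers of 11 out of the numerator and denominator: v_11(49/31944) = -3. Step 2 — apply |x|_p = p^{-v_p(x)} = 11^{3} = 1331.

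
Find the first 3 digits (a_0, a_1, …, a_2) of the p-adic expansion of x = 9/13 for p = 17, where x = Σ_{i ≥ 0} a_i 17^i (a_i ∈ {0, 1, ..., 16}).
(a_0, …, a_2) = (2, 13, 11)

v_17(9/13) = 0 (numerator and denominator both coprime to 17), so x ∈ ℤ_17^×. Compute digits iteratively via a_i = x_i mod 17, x_{i+1} = (x_i − a_i)/17, with x_0 = x:
  x_0 = 9/13;  a_0 = 2;  x_1 = (x_0 − 2)/17 = -1/13
  x_1 = -1/13;  a_1 = 13;  x_2 = (x_1 − 13)/17 = -10/13
  x_2 = -10/13;  a_2 = 11;  x_3 = (x_2 − 11)/17 = -9/13
Digits: (2, 13, 11).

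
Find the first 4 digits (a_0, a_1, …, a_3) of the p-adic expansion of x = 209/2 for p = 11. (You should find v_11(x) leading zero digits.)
(a_0, …, a_3) = (0, 4, 6, 5)

v_11(209/2) = 1, so a_0 = ... = a_0 = 0. Factor out: x = 11^1 · u with u = 19/2 a unit in ℤ_11. Expand u iteratively via a_{v+i} = u_i mod 11, u_{i+1} = (u_i − a_{v+i})/11:
  u_0 = 19/2;  a_1 = 4;  u_1 = (u_0 − 4)/11 = 1/2
  u_1 = 1/2;  a_2 = 6;  u_2 = (u_1 − 6)/11 = -1/2
  u_2 = -1/2;  a_3 = 5;  u_3 = (u_2 − 5)/11 = -1/2
Digits: (0, 4, 6, 5).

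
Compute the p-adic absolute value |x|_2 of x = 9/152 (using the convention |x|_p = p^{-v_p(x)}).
|9/152|_2 = 8

Step 1 — compute v_2(x) by factoring powers of 2 out of the numerator and denominator: v_2(9/152) = -3. Step 2 — apply |x|_p = p^{-v_p(x)} = 2^{3} = 8.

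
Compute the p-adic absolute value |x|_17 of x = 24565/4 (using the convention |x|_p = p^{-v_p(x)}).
|24565/4|_17 = 1/4913

Step 1 — compute v_17(x) by factoring powers of 17 out of the numerator and denominator: v_17(24565/4) = 3. Step 2 — apply |x|_p = p^{-v_p(x)} = 17^{-3} = 1/4913.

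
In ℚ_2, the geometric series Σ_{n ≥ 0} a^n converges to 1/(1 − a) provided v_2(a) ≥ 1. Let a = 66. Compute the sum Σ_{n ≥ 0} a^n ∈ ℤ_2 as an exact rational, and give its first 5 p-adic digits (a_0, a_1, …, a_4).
Σ a^n = 1/(1 − a) = -1/65;  first 5 digits = (1, 1, 1, 1, 1)

v_2(a) = 1 ≥ 1, so the series converges in ℤ_2 to 1/(1 − a) = 1/(1 − 66) = -1/65. Expand this rational in ℤ_2: compute digits iteratively via d_i = x_i mod 2, x_{i+1} = (x_i − d_i)/2. The first 5 digits are (1, 1, 1, 1, 1).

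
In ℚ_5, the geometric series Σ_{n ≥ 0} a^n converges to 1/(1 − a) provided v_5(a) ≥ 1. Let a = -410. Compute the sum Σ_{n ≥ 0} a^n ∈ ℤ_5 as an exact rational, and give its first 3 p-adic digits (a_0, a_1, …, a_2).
Σ a^n = 1/(1 − a) = 1/411;  first 3 digits = (1, 3, 2)

v_5(a) = 1 ≥ 1, so the series converges in ℤ_5 to 1/(1 − a) = 1/(1 − (-410)) = 1/411. Expand this rational in ℤ_5: compute digits iteratively via d_i = x_i mod 5, x_{i+1} = (x_i − d_i)/5. The first 3 digits are (1, 3, 2).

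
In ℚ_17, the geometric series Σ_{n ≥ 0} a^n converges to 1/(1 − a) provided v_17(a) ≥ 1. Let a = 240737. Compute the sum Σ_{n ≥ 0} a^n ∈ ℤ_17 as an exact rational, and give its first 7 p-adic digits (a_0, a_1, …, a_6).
Σ a^n = 1/(1 − a) = -1/240736;  first 7 digits = (1, 0, 0, 15, 2, 0, 4)

v_17(a) = 3 ≥ 1, so the series converges in ℤ_17 to 1/(1 − a) = 1/(1 − 240737) = -1/240736. Expand this rational in ℤ_17: compute digits iteratively via d_i = x_i mod 17, x_{i+1} = (x_i − d_i)/17. The first 7 digits are (1, 0, 0, 15, 2, 0, 4).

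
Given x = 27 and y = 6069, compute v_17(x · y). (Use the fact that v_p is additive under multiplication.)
v_17(163863) = 2

v_p(x) = 0 (factor: 27 = 17^0 · 27); v_p(y) = 2 (factor: 6069 = 17^2 · 21). Additivity: v_p(xy) = v_p(x) + v_p(y) = 0 + 2 = 2. (Direct check: xy = 163863 = 17^2 · (567).)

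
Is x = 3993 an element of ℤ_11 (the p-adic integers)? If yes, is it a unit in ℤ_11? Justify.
x ∈ ℤ_11 but not a unit; v_11(x) = 3 > 0

ℤ_11 = {x ∈ ℚ_11 : v_11(x) ≥ 0} and ℤ_11^× = {x ∈ ℤ_11 : v_11(x) = 0}. Here v_11(3993) = v_11(num) − v_11(den) = 3; compare against these criteria.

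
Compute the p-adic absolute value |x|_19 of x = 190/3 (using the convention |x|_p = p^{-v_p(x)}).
|190/3|_19 = 1/19

Step 1 — compute v_19(x) by factoring powers of 19 out of the numerator and denominator: v_19(190/3) = 1. Step 2 — apply |x|_p = p^{-v_p(x)} = 19^{-1} = 1/19.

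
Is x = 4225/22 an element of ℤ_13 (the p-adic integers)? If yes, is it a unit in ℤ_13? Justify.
x ∈ ℤ_13 but not a unit; v_13(x) = 2 > 0

ℤ_13 = {x ∈ ℚ_13 : v_13(x) ≥ 0} and ℤ_13^× = {x ∈ ℤ_13 : v_13(x) = 0}. Here v_13(4225/22) = v_13(num) − v_13(den) = 2; compare against these criteria.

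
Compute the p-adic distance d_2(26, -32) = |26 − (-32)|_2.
d_2(26, -32) = 1/2

Step 1 — x − y = 26 − (-32) = 58. Step 2 — v_2(58) = 1 (factor: 58 = (2^1 · 29); the sign does not affect v_p). Step 3 — |x − y|_2 = 2^{-1} = 1/2.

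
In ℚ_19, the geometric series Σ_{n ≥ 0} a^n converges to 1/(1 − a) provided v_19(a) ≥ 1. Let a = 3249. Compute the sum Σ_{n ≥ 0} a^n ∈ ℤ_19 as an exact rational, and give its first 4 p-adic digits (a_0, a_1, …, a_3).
Σ a^n = 1/(1 − a) = -1/3248;  first 4 digits = (1, 0, 9, 0)

v_19(a) = 2 ≥ 1, so the series converges in ℤ_19 to 1/(1 − a) = 1/(1 − 3249) = -1/3248. Expand this rational in ℤ_19: compute digits iteratively via d_i = x_i mod 19, x_{i+1} = (x_i − d_i)/19. The first 4 digits are (1, 0, 9, 0).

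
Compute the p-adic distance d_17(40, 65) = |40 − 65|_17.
d_17(40, 65) = 1

Step 1 — x − y = 40 − 65 = -25. Step 2 — v_17(-25) = 0 (factor: -25 = −(17^0 · 25); the sign does not affect v_p). Step 3 — |x − y|_17 = 17^{0} = 1.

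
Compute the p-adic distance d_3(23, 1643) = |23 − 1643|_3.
d_3(23, 1643) = 1/81

Step 1 — x − y = 23 − 1643 = -1620. Step 2 — v_3(-1620) = 4 (factor: -1620 = −(3^4 · 20); the sign does not affect v_p). Step 3 — |x − y|_3 = 3^{-4} = 1/81.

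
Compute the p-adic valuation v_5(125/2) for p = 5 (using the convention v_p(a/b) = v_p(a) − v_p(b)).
v_5(125/2) = 3

Factor powers of 5 from the numerator and denominator of the reduced fraction: 125 = 5^3 · 1 and 2 = 5^0 · 2. Apply v_p(a/b) = v_p(a) − v_p(b): v_5(125/2) = 3 − 0 = 3.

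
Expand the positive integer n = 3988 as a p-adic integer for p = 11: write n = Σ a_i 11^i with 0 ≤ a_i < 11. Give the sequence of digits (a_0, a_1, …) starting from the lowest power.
(a_0, a_1, …) = (6, 10, 10, 2)

Repeated division by 11 gives the digits low-to-high: 3988 = 6 + 10·11^1 + 10·11^2 + 2·11^3. Digit sequence: (6, 10, 10, 2).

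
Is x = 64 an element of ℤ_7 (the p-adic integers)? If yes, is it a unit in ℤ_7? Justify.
x ∈ ℤ_7^× (unit); v_7(x) = 0

ℤ_7 = {x ∈ ℚ_7 : v_7(x) ≥ 0} and ℤ_7^× = {x ∈ ℤ_7 : v_7(x) = 0}. Here v_7(64) = v_7(num) − v_7(den) = 0; compare against these criteria.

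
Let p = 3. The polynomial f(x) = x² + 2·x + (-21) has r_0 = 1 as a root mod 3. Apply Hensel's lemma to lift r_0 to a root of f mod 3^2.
r_1 = 1 (mod 9)

Hensel: r_{i+1} = r_i − f(r_i)·(f′(r_i))^{-1} mod 3^{i+2}, f′(x) = 2x + 2. Iterate:
  r_0 = 1 (mod 3)
  r_1 = 1 (mod 9)
Final: r = 1 satisfies f(r) ≡ 0 mod 3^2.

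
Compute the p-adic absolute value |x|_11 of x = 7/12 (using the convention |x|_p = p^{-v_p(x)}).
|7/12|_11 = 1

Step 1 — compute v_11(x) by factoring powers of 11 out of the numerator and denominator: v_11(7/12) = 0. Step 2 — apply |x|_p = p^{-v_p(x)} = 11^{0} = 1.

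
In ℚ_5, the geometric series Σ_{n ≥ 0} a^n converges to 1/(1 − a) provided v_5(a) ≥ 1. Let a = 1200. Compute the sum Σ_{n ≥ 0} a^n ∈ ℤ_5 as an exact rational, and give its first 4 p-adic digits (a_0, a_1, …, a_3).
Σ a^n = 1/(1 − a) = -1/1199;  first 4 digits = (1, 0, 3, 4)

v_5(a) = 2 ≥ 1, so the series converges in ℤ_5 to 1/(1 − a) = 1/(1 − 1200) = -1/1199. Expand this rational in ℤ_5: compute digits iteratively via d_i = x_i mod 5, x_{i+1} = (x_i − d_i)/5. The first 4 digits are (1, 0, 3, 4).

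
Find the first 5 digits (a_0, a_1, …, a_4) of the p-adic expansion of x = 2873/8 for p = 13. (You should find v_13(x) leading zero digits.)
(a_0, …, a_4) = (0, 0, 7, 11, 4)

v_13(2873/8) = 2, so a_0 = ... = a_1 = 0. Factor out: x = 13^2 · u with u = 17/8 a unit in ℤ_13. Expand u iteratively via a_{v+i} = u_i mod 13, u_{i+1} = (u_i − a_{v+i})/13:
  u_0 = 17/8;  a_2 = 7;  u_1 = (u_0 − 7)/13 = -3/8
  u_1 = -3/8;  a_3 = 11;  u_2 = (u_1 − 11)/13 = -7/8
  u_2 = -7/8;  a_4 = 4;  u_3 = (u_2 − 4)/13 = -3/8
Digits: (0, 0, 7, 11, 4).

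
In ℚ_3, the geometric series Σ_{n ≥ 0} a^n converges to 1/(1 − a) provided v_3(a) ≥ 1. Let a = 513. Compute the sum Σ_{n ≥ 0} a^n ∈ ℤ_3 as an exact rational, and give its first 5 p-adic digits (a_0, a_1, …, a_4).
Σ a^n = 1/(1 − a) = -1/512;  first 5 digits = (1, 0, 0, 1, 0)

v_3(a) = 3 ≥ 1, so the series converges in ℤ_3 to 1/(1 − a) = 1/(1 − 513) = -1/512. Expand this rational in ℤ_3: compute digits iteratively via d_i = x_i mod 3, x_{i+1} = (x_i − d_i)/3. The first 5 digits are (1, 0, 0, 1, 0).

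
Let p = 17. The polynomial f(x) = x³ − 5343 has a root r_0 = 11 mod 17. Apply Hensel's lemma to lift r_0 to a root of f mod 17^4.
r_3 = 6845 (mod 83521)

Hensel: r_{i+1} = r_i − f(r_i)/f′(r_i) mod 17^{i+2}, where f′(x) = 3x². Iterate:
  r_0 = 11 (mod 17)
  r_1 = 198 (mod 289)
  r_2 = 1932 (mod 4913)
  r_3 = 6845 (mod 83521)
Final: r = 6845 with f(r) ≡ 0 mod 17^4.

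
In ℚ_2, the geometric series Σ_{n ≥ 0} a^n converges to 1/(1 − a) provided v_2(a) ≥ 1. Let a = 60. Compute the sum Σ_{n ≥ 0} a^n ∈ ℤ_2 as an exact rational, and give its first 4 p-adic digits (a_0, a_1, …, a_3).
Σ a^n = 1/(1 − a) = -1/59;  first 4 digits = (1, 0, 1, 1)

v_2(a) = 2 ≥ 1, so the series converges in ℤ_2 to 1/(1 − a) = 1/(1 − 60) = -1/59. Expand this rational in ℤ_2: compute digits iteratively via d_i = x_i mod 2, x_{i+1} = (x_i − d_i)/2. The first 4 digits are (1, 0, 1, 1).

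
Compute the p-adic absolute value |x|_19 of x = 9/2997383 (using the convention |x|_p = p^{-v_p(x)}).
|9/2997383|_19 = 130321

Step 1 — compute v_19(x) by factoring powers of 19 out of the numerator and denominator: v_19(9/2997383) = -4. Step 2 — apply |x|_p = p^{-v_p(x)} = 19^{4} = 130321.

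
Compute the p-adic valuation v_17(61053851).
v_17(61053851) = 5

v_17(n) is the largest exponent k such that 17^k divides n. Factor out: 61053851 = 17^5 · 43. (Sign doesn't affect v_p.) So v_17(61053851) = 5.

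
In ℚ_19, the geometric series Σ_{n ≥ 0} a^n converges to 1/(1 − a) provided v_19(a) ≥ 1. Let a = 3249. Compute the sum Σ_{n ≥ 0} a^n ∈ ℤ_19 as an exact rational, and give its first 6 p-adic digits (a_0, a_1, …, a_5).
Σ a^n = 1/(1 − a) = -1/3248;  first 6 digits = (1, 0, 9, 0, 5, 4)

v_19(a) = 2 ≥ 1, so the series converges in ℤ_19 to 1/(1 − a) = 1/(1 − 3249) = -1/3248. Expand this rational in ℤ_19: compute digits iteratively via d_i = x_i mod 19, x_{i+1} = (x_i − d_i)/19. The first 6 digits are (1, 0, 9, 0, 5, 4).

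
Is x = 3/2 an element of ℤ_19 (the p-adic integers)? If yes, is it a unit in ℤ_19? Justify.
x ∈ ℤ_19^× (unit); v_19(x) = 0

ℤ_19 = {x ∈ ℚ_19 : v_19(x) ≥ 0} and ℤ_19^× = {x ∈ ℤ_19 : v_19(x) = 0}. Here v_19(3/2) = v_19(num) − v_19(den) = 0; compare against these criteria.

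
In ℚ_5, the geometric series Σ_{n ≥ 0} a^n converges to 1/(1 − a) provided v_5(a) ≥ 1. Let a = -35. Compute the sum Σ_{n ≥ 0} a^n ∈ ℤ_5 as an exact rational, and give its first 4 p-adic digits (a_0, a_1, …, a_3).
Σ a^n = 1/(1 − a) = 1/36;  first 4 digits = (1, 3, 2, 1)

v_5(a) = 1 ≥ 1, so the series converges in ℤ_5 to 1/(1 − a) = 1/(1 − (-35)) = 1/36. Expand this rational in ℤ_5: compute digits iteratively via d_i = x_i mod 5, x_{i+1} = (x_i − d_i)/5. The first 4 digits are (1, 3, 2, 1).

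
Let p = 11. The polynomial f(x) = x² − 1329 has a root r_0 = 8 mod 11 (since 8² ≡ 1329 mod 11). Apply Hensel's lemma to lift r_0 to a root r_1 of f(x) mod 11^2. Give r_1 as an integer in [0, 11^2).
r_1 = 19 (mod 121)

Hensel's recurrence: r_{i+1} = r_i − f(r_i)·(f′(r_i))^{-1} mod 11^{i+2}, with f′(x) = 2x. Iterate:
  r_0 = 8 (mod 11)
  r_1 = 19 (mod 121)
Final: r_1 = 19, and one checks f(r_1) ≡ 0 mod 11^2.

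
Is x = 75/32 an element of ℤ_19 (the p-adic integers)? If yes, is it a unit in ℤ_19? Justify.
x ∈ ℤ_19^× (unit); v_19(x) = 0

ℤ_19 = {x ∈ ℚ_19 : v_19(x) ≥ 0} and ℤ_19^× = {x ∈ ℤ_19 : v_19(x) = 0}. Here v_19(75/32) = v_19(num) − v_19(den) = 0; compare against these criteria.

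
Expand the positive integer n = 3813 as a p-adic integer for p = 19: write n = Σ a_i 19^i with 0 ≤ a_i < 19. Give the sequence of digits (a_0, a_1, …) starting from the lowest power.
(a_0, a_1, …) = (13, 10, 10)

Repeated division by 19 gives the digits low-to-high: 3813 = 13 + 10·19^1 + 10·19^2. Digit sequence: (13, 10, 10).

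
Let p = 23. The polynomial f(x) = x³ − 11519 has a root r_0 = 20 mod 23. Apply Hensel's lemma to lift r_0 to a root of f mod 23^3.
r_2 = 4206 (mod 12167)

Hensel: r_{i+1} = r_i − f(r_i)/f′(r_i) mod 23^{i+2}, where f′(x) = 3x². Iterate:
  r_0 = 20 (mod 23)
  r_1 = 503 (mod 529)
  r_2 = 4206 (mod 12167)
Final: r = 4206 with f(r) ≡ 0 mod 23^3.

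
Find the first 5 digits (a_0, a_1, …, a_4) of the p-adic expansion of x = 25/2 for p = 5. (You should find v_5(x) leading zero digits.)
(a_0, …, a_4) = (0, 0, 3, 2, 2)

v_5(25/2) = 2, so a_0 = ... = a_1 = 0. Factor out: x = 5^2 · u with u = 1/2 a unit in ℤ_5. Expand u iteratively via a_{v+i} = u_i mod 5, u_{i+1} = (u_i − a_{v+i})/5:
  u_0 = 1/2;  a_2 = 3;  u_1 = (u_0 − 3)/5 = -1/2
  u_1 = -1/2;  a_3 = 2;  u_2 = (u_1 − 2)/5 = -1/2
  u_2 = -1/2;  a_4 = 2;  u_3 = (u_2 − 2)/5 = -1/2
Digits: (0, 0, 3, 2, 2).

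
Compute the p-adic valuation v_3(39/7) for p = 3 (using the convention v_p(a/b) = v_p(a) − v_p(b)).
v_3(39/7) = 1

Factor powers of 3 from the numerator and denominator of the reduced fraction: 39 = 3^1 · 13 and 7 = 3^0 · 7. Apply v_p(a/b) = v_p(a) − v_p(b): v_3(39/7) = 1 − 0 = 1.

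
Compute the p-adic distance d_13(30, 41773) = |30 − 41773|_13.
d_13(30, 41773) = 1/2197

Step 1 — x − y = 30 − 41773 = -41743. Step 2 — v_13(-41743) = 3 (factor: -41743 = −(13^3 · 19); the sign does not affect v_p). Step 3 — |x − y|_13 = 13^{-3} = 1/2197.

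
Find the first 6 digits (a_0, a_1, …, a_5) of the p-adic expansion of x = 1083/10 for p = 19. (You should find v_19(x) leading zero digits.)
(a_0, …, a_5) = (0, 0, 6, 13, 5, 13)

v_19(1083/10) = 2, so a_0 = ... = a_1 = 0. Factor out: x = 19^2 · u with u = 3/10 a unit in ℤ_19. Expand u iteratively via a_{v+i} = u_i mod 19, u_{i+1} = (u_i − a_{v+i})/19:
  u_0 = 3/10;  a_2 = 6;  u_1 = (u_0 − 6)/19 = -3/10
  u_1 = -3/10;  a_3 = 13;  u_2 = (u_1 − 13)/19 = -7/10
  u_2 = -7/10;  a_4 = 5;  u_3 = (u_2 − 5)/19 = -3/10
  u_3 = -3/10;  a_5 = 13;  u_4 = (u_3 − 13)/19 = -7/10
Digits: (0, 0, 6, 13, 5, 13).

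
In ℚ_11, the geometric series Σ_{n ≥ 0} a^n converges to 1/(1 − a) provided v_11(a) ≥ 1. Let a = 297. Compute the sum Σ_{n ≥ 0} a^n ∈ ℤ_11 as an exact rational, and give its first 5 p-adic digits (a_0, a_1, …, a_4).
Σ a^n = 1/(1 − a) = -1/296;  first 5 digits = (1, 5, 5, 4, 0)

v_11(a) = 1 ≥ 1, so the series converges in ℤ_11 to 1/(1 − a) = 1/(1 − 297) = -1/296. Expand this rational in ℤ_11: compute digits iteratively via d_i = x_i mod 11, x_{i+1} = (x_i − d_i)/11. The first 5 digits are (1, 5, 5, 4, 0).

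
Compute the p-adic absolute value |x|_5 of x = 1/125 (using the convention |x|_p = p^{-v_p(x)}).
|1/125|_5 = 125

Step 1 — compute v_5(x) by factoring powers of 5 out of the numerator and denominator: v_5(1/125) = -3. Step 2 — apply |x|_p = p^{-v_p(x)} = 5^{3} = 125.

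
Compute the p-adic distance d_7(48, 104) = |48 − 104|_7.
d_7(48, 104) = 1/7

Step 1 — x − y = 48 − 104 = -56. Step 2 — v_7(-56) = 1 (factor: -56 = −(7^1 · 8); the sign does not affect v_p). Step 3 — |x − y|_7 = 7^{-1} = 1/7.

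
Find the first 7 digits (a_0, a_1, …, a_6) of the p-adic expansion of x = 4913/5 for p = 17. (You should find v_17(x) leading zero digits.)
(a_0, …, a_6) = (0, 0, 0, 7, 3, 10, 13)

v_17(4913/5) = 3, so a_0 = ... = a_2 = 0. Factor out: x = 17^3 · u with u = 1/5 a unit in ℤ_17. Expand u iteratively via a_{v+i} = u_i mod 17, u_{i+1} = (u_i − a_{v+i})/17:
  u_0 = 1/5;  a_3 = 7;  u_1 = (u_0 − 7)/17 = -2/5
  u_1 = -2/5;  a_4 = 3;  u_2 = (u_1 − 3)/17 = -1/5
  u_2 = -1/5;  a_5 = 10;  u_3 = (u_2 − 10)/17 = -3/5
  u_3 = -3/5;  a_6 = 13;  u_4 = (u_3 − 13)/17 = -4/5
Digits: (0, 0, 0, 7, 3, 10, 13).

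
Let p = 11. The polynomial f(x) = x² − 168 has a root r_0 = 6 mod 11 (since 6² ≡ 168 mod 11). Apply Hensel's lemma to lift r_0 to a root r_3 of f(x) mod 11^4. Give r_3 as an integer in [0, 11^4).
r_3 = 3889 (mod 14641)

Hensel's recurrence: r_{i+1} = r_i − f(r_i)·(f′(r_i))^{-1} mod 11^{i+2}, with f′(x) = 2x. Iterate:
  r_0 = 6 (mod 11)
  r_1 = 17 (mod 121)
  r_2 = 1227 (mod 1331)
  r_3 = 3889 (mod 14641)
Final: r_3 = 3889, and one checks f(r_3) ≡ 0 mod 11^4.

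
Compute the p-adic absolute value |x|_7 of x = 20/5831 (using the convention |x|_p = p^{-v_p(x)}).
|20/5831|_7 = 343

Step 1 — compute v_7(x) by factoring powers of 7 out of the numerator and denominator: v_7(20/5831) = -3. Step 2 — apply |x|_p = p^{-v_p(x)} = 7^{3} = 343.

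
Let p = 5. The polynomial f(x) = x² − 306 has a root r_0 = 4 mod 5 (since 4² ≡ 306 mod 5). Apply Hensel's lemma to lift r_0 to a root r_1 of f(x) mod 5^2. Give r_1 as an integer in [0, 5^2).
r_1 = 9 (mod 25)

Hensel's recurrence: r_{i+1} = r_i − f(r_i)·(f′(r_i))^{-1} mod 5^{i+2}, with f′(x) = 2x. Iterate:
  r_0 = 4 (mod 5)
  r_1 = 9 (mod 25)
Final: r_1 = 9, and one checks f(r_1) ≡ 0 mod 5^2.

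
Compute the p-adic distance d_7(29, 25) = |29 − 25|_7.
d_7(29, 25) = 1

Step 1 — x − y = 29 − 25 = 4. Step 2 — v_7(4) = 0 (factor: 4 = (7^0 · 4); the sign does not affect v_p). Step 3 — |x − y|_7 = 7^{0} = 1.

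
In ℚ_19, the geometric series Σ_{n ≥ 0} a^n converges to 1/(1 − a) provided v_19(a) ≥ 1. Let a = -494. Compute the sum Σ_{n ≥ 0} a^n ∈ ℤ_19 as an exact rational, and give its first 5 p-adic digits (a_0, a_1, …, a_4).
Σ a^n = 1/(1 − a) = 1/495;  first 5 digits = (1, 12, 9, 15, 14)

v_19(a) = 1 ≥ 1, so the series converges in ℤ_19 to 1/(1 − a) = 1/(1 − (-494)) = 1/495. Expand this rational in ℤ_19: compute digits iteratively via d_i = x_i mod 19, x_{i+1} = (x_i − d_i)/19. The first 5 digits are (1, 12, 9, 15, 14).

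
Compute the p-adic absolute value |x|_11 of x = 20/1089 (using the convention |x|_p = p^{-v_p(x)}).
|20/1089|_11 = 121

Step 1 — compute v_11(x) by factoring powers of 11 out of the numerator and denominator: v_11(20/1089) = -2. Step 2 — apply |x|_p = p^{-v_p(x)} = 11^{2} = 121.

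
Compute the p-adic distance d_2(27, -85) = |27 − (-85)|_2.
d_2(27, -85) = 1/16

Step 1 — x − y = 27 − (-85) = 112. Step 2 — v_2(112) = 4 (factor: 112 = (2^4 · 7); the sign does not affect v_p). Step 3 — |x − y|_2 = 2^{-4} = 1/16.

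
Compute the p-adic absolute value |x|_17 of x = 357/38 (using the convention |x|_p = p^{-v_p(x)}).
|357/38|_17 = 1/17

Step 1 — compute v_17(x) by factoring powers of 17 out of the numerator and denominator: v_17(357/38) = 1. Step 2 — apply |x|_p = p^{-v_p(x)} = 17^{-1} = 1/17.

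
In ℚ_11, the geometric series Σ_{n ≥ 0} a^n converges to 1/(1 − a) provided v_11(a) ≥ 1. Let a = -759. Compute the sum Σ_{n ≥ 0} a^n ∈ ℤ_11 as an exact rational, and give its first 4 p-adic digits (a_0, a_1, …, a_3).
Σ a^n = 1/(1 − a) = 1/760;  first 4 digits = (1, 8, 2, 9)

v_11(a) = 1 ≥ 1, so the series converges in ℤ_11 to 1/(1 − a) = 1/(1 − (-759)) = 1/760. Expand this rational in ℤ_11: compute digits iteratively via d_i = x_i mod 11, x_{i+1} = (x_i − d_i)/11. The first 4 digits are (1, 8, 2, 9).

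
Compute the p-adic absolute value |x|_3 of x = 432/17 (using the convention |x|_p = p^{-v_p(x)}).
|432/17|_3 = 1/27

Step 1 — compute v_3(x) by factoring powers of 3 out of the numerator and denominator: v_3(432/17) = 3. Step 2 — apply |x|_p = p^{-v_p(x)} = 3^{-3} = 1/27.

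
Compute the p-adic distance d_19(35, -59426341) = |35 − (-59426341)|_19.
d_19(35, -59426341) = 1/2476099

Step 1 — x − y = 35 − (-59426341) = 59426376. Step 2 — v_19(59426376) = 5 (factor: 59426376 = (19^5 · 24); the sign does not affect v_p). Step 3 — |x − y|_19 = 19^{-5} = 1/2476099.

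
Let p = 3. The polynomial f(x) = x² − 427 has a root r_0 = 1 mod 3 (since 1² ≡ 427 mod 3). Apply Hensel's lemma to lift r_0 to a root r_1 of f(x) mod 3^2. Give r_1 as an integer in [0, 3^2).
r_1 = 7 (mod 9)

Hensel's recurrence: r_{i+1} = r_i − f(r_i)·(f′(r_i))^{-1} mod 3^{i+2}, with f′(x) = 2x. Iterate:
  r_0 = 1 (mod 3)
  r_1 = 7 (mod 9)
Final: r_1 = 7, and one checks f(r_1) ≡ 0 mod 3^2.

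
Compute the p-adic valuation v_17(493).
v_17(493) = 1

v_17(n) is the largest exponent k such that 17^k divides n. Factor out: 493 = 17^1 · 29. (Sign doesn't affect v_p.) So v_17(493) = 1.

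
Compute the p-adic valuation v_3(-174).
v_3(-174) = 1

v_3(n) is the largest exponent k such that 3^k divides n. Factor out: -174 = -3^1 · 58. (Sign doesn't affect v_p.) So v_3(-174) = 1.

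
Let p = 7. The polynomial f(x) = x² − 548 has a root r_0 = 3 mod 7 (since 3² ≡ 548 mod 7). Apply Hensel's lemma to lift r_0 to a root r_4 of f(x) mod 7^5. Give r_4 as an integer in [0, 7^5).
r_4 = 7696 (mod 16807)

Hensel's recurrence: r_{i+1} = r_i − f(r_i)·(f′(r_i))^{-1} mod 7^{i+2}, with f′(x) = 2x. Iterate:
  r_0 = 3 (mod 7)
  r_1 = 3 (mod 49)
  r_2 = 150 (mod 343)
  r_3 = 493 (mod 2401)
  r_4 = 7696 (mod 16807)
Final: r_4 = 7696, and one checks f(r_4) ≡ 0 mod 7^5.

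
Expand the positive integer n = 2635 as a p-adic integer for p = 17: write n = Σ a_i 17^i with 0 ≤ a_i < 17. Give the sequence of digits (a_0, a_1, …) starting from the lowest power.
(a_0, a_1, …) = (0, 2, 9)

Repeated division by 17 gives the digits low-to-high: 2635 = 2·17^1 + 9·17^2. Digit sequence: (0, 2, 9).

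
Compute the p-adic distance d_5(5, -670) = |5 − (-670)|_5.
d_5(5, -670) = 1/25

Step 1 — x − y = 5 − (-670) = 675. Step 2 — v_5(675) = 2 (factor: 675 = (5^2 · 27); the sign does not affect v_p). Step 3 — |x − y|_5 = 5^{-2} = 1/25.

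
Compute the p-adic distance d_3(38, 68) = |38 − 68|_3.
d_3(38, 68) = 1/3

Step 1 — x − y = 38 − 68 = -30. Step 2 — v_3(-30) = 1 (factor: -30 = −(3^1 · 10); the sign does not affect v_p). Step 3 — |x − y|_3 = 3^{-1} = 1/3.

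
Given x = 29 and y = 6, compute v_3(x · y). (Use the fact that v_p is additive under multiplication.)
v_3(174) = 1

v_p(x) = 0 (factor: 29 = 3^0 · 29); v_p(y) = 1 (factor: 6 = 3^1 · 2). Additivity: v_p(xy) = v_p(x) + v_p(y) = 0 + 1 = 1. (Direct check: xy = 174 = 3^1 · (58).)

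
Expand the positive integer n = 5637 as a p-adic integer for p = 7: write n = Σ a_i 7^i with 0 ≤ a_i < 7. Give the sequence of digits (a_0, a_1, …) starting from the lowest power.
(a_0, a_1, …) = (2, 0, 3, 2, 2)

Repeated division by 7 gives the digits low-to-high: 5637 = 2 + 3·7^2 + 2·7^3 + 2·7^4. Digit sequence: (2, 0, 3, 2, 2).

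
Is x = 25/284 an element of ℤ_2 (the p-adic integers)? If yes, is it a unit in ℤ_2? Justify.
x ∉ ℤ_2 (v_2(x) = -2 < 0)

ℤ_2 = {x ∈ ℚ_2 : v_2(x) ≥ 0} and ℤ_2^× = {x ∈ ℤ_2 : v_2(x) = 0}. Here v_2(25/284) = v_2(num) − v_2(den) = -2; compare against these criteria.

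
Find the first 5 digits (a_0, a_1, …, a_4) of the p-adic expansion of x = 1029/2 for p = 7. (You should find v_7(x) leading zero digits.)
(a_0, …, a_4) = (0, 0, 0, 5, 3)

v_7(1029/2) = 3, so a_0 = ... = a_2 = 0. Factor out: x = 7^3 · u with u = 3/2 a unit in ℤ_7. Expand u iteratively via a_{v+i} = u_i mod 7, u_{i+1} = (u_i − a_{v+i})/7:
  u_0 = 3/2;  a_3 = 5;  u_1 = (u_0 − 5)/7 = -1/2
  u_1 = -1/2;  a_4 = 3;  u_2 = (u_1 − 3)/7 = -1/2
Digits: (0, 0, 0, 5, 3).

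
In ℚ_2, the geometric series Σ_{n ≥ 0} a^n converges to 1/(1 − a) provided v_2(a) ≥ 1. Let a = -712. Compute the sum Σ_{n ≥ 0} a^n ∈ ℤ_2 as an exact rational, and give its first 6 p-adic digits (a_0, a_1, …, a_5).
Σ a^n = 1/(1 − a) = 1/713;  first 6 digits = (1, 0, 0, 1, 1, 1)

v_2(a) = 3 ≥ 1, so the series converges in ℤ_2 to 1/(1 − a) = 1/(1 − (-712)) = 1/713. Expand this rational in ℤ_2: compute digits iteratively via d_i = x_i mod 2, x_{i+1} = (x_i − d_i)/2. The first 6 digits are (1, 0, 0, 1, 1, 1).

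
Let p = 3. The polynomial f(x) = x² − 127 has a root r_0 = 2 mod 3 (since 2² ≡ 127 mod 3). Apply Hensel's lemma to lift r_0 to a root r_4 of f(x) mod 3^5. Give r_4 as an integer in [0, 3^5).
r_4 = 98 (mod 243)

Hensel's recurrence: r_{i+1} = r_i − f(r_i)·(f′(r_i))^{-1} mod 3^{i+2}, with f′(x) = 2x. Iterate:
  r_0 = 2 (mod 3)
  r_1 = 8 (mod 9)
  r_2 = 17 (mod 27)
  r_3 = 17 (mod 81)
  r_4 = 98 (mod 243)
Final: r_4 = 98, and one checks f(r_4) ≡ 0 mod 3^5.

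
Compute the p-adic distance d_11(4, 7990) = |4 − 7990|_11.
d_11(4, 7990) = 1/1331

Step 1 — x − y = 4 − 7990 = -7986. Step 2 — v_11(-7986) = 3 (factor: -7986 = −(11^3 · 6); the sign does not affect v_p). Step 3 — |x − y|_11 = 11^{-3} = 1/1331.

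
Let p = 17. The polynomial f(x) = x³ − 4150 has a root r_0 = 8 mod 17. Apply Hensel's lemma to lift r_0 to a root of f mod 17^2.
r_1 = 42 (mod 289)

Hensel: r_{i+1} = r_i − f(r_i)/f′(r_i) mod 17^{i+2}, where f′(x) = 3x². Iterate:
  r_0 = 8 (mod 17)
  r_1 = 42 (mod 289)
Final: r = 42 with f(r) ≡ 0 mod 17^2.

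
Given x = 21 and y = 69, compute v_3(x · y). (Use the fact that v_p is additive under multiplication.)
v_3(1449) = 2

v_p(x) = 1 (factor: 21 = 3^1 · 7); v_p(y) = 1 (factor: 69 = 3^1 · 23). Additivity: v_p(xy) = v_p(x) + v_p(y) = 1 + 1 = 2. (Direct check: xy = 1449 = 3^2 · (161).)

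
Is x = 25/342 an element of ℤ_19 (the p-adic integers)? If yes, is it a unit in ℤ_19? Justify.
x ∉ ℤ_19 (v_19(x) = -1 < 0)

ℤ_19 = {x ∈ ℚ_19 : v_19(x) ≥ 0} and ℤ_19^× = {x ∈ ℤ_19 : v_19(x) = 0}. Here v_19(25/342) = v_19(num) − v_19(den) = -1; compare against these criteria.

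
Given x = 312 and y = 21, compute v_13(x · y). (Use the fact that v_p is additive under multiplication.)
v_13(6552) = 1

v_p(x) = 1 (factor: 312 = 13^1 · 24); v_p(y) = 0 (factor: 21 = 13^0 · 21). Additivity: v_p(xy) = v_p(x) + v_p(y) = 1 + 0 = 1. (Direct check: xy = 6552 = 13^1 · (504).)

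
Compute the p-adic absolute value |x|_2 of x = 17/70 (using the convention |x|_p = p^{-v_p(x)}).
|17/70|_2 = 2

Step 1 — compute v_2(x) by factoring powers of 2 out of the numerator and denominator: v_2(17/70) = -1. Step 2 — apply |x|_p = p^{-v_p(x)} = 2^{1} = 2.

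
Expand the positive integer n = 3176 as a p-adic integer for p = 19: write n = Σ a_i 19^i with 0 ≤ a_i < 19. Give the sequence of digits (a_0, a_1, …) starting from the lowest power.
(a_0, a_1, …) = (3, 15, 8)

Repeated division by 19 gives the digits low-to-high: 3176 = 3 + 15·19^1 + 8·19^2. Digit sequence: (3, 15, 8).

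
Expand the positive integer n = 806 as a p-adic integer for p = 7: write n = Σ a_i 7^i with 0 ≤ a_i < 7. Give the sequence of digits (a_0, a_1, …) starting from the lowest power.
(a_0, a_1, …) = (1, 3, 2, 2)

Repeated division by 7 gives the digits low-to-high: 806 = 1 + 3·7^1 + 2·7^2 + 2·7^3. Digit sequence: (1, 3, 2, 2).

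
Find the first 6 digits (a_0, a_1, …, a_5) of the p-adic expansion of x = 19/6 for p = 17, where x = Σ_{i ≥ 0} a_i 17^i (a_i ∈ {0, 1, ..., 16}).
(a_0, …, a_5) = (6, 14, 2, 14, 2, 14)

v_17(19/6) = 0 (numerator and denominator both coprime to 17), so x ∈ ℤ_17^×. Compute digits iteratively via a_i = x_i mod 17, x_{i+1} = (x_i − a_i)/17, with x_0 = x:
  x_0 = 19/6;  a_0 = 6;  x_1 = (x_0 − 6)/17 = -1/6
  x_1 = -1/6;  a_1 = 14;  x_2 = (x_1 − 14)/17 = -5/6
  x_2 = -5/6;  a_2 = 2;  x_3 = (x_2 − 2)/17 = -1/6
  x_3 = -1/6;  a_3 = 14;  x_4 = (x_3 − 14)/17 = -5/6
  x_4 = -5/6;  a_4 = 2;  x_5 = (x_4 − 2)/17 = -1/6
  x_5 = -1/6;  a_5 = 14;  x_6 = (x_5 − 14)/17 = -5/6
Digits: (6, 14, 2, 14, 2, 14).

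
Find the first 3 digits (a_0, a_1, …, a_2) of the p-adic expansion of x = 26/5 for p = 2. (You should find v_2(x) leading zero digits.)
(a_0, …, a_2) = (0, 1, 0)

v_2(26/5) = 1, so a_0 = ... = a_0 = 0. Factor out: x = 2^1 · u with u = 13/5 a unit in ℤ_2. Expand u iteratively via a_{v+i} = u_i mod 2, u_{i+1} = (u_i − a_{v+i})/2:
  u_0 = 13/5;  a_1 = 1;  u_1 = (u_0 − 1)/2 = 4/5
  u_1 = 4/5;  a_2 = 0;  u_2 = (u_1 − 0)/2 = 2/5
Digits: (0, 1, 0).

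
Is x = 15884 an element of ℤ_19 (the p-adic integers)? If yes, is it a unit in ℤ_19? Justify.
x ∈ ℤ_19 but not a unit; v_19(x) = 2 > 0

ℤ_19 = {x ∈ ℚ_19 : v_19(x) ≥ 0} and ℤ_19^× = {x ∈ ℤ_19 : v_19(x) = 0}. Here v_19(15884) = v_19(num) − v_19(den) = 2; compare against these criteria.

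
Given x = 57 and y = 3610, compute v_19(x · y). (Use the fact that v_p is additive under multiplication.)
v_19(205770) = 3

v_p(x) = 1 (factor: 57 = 19^1 · 3); v_p(y) = 2 (factor: 3610 = 19^2 · 10). Additivity: v_p(xy) = v_p(x) + v_p(y) = 1 + 2 = 3. (Direct check: xy = 205770 = 19^3 · (30).)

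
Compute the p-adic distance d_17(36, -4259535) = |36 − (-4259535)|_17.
d_17(36, -4259535) = 1/1419857

Step 1 — x − y = 36 − (-4259535) = 4259571. Step 2 — v_17(4259571) = 5 (factor: 4259571 = (17^5 · 3); the sign does not affect v_p). Step 3 — |x − y|_17 = 17^{-5} = 1/1419857.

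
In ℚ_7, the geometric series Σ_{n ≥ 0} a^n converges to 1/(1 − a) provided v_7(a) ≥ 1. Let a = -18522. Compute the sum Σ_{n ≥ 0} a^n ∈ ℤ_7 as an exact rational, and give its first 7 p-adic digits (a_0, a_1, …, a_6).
Σ a^n = 1/(1 − a) = 1/18523;  first 7 digits = (1, 0, 0, 2, 6, 5, 3)

v_7(a) = 3 ≥ 1, so the series converges in ℤ_7 to 1/(1 − a) = 1/(1 − (-18522)) = 1/18523. Expand this rational in ℤ_7: compute digits iteratively via d_i = x_i mod 7, x_{i+1} = (x_i − d_i)/7. The first 7 digits are (1, 0, 0, 2, 6, 5, 3).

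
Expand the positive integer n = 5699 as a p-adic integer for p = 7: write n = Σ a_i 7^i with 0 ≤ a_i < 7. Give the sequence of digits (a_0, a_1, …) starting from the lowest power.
(a_0, a_1, …) = (1, 2, 4, 2, 2)

Repeated division by 7 gives the digits low-to-high: 5699 = 1 + 2·7^1 + 4·7^2 + 2·7^3 + 2·7^4. Digit sequence: (1, 2, 4, 2, 2).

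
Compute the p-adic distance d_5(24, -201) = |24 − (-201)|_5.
d_5(24, -201) = 1/25

Step 1 — x − y = 24 − (-201) = 225. Step 2 — v_5(225) = 2 (factor: 225 = (5^2 · 9); the sign does not affect v_p). Step 3 — |x − y|_5 = 5^{-2} = 1/25.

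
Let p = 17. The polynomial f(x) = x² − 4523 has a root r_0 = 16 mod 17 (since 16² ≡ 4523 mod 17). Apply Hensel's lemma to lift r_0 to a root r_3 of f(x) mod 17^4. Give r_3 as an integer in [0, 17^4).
r_3 = 30973 (mod 83521)

Hensel's recurrence: r_{i+1} = r_i − f(r_i)·(f′(r_i))^{-1} mod 17^{i+2}, with f′(x) = 2x. Iterate:
  r_0 = 16 (mod 17)
  r_1 = 50 (mod 289)
  r_2 = 1495 (mod 4913)
  r_3 = 30973 (mod 83521)
Final: r_3 = 30973, and one checks f(r_3) ≡ 0 mod 17^4.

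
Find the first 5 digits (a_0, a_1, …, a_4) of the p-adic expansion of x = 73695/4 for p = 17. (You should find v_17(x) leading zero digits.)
(a_0, …, a_4) = (0, 0, 0, 8, 4)

v_17(73695/4) = 3, so a_0 = ... = a_2 = 0. Factor out: x = 17^3 · u with u = 15/4 a unit in ℤ_17. Expand u iteratively via a_{v+i} = u_i mod 17, u_{i+1} = (u_i − a_{v+i})/17:
  u_0 = 15/4;  a_3 = 8;  u_1 = (u_0 − 8)/17 = -1/4
  u_1 = -1/4;  a_4 = 4;  u_2 = (u_1 − 4)/17 = -1/4
Digits: (0, 0, 0, 8, 4).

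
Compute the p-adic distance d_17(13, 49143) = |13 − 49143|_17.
d_17(13, 49143) = 1/4913

Step 1 — x − y = 13 − 49143 = -49130. Step 2 — v_17(-49130) = 3 (factor: -49130 = −(17^3 · 10); the sign does not affect v_p). Step 3 — |x − y|_17 = 17^{-3} = 1/4913.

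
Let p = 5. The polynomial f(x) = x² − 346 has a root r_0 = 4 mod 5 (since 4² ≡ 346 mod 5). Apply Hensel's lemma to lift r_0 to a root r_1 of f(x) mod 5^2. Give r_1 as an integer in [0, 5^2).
r_1 = 14 (mod 25)

Hensel's recurrence: r_{i+1} = r_i − f(r_i)·(f′(r_i))^{-1} mod 5^{i+2}, with f′(x) = 2x. Iterate:
  r_0 = 4 (mod 5)
  r_1 = 14 (mod 25)
Final: r_1 = 14, and one checks f(r_1) ≡ 0 mod 5^2.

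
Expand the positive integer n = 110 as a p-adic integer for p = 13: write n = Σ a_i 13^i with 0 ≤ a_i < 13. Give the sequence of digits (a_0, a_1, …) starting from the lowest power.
(a_0, a_1, …) = (6, 8)

Repeated division by 13 gives the digits low-to-high: 110 = 6 + 8·13^1. Digit sequence: (6, 8).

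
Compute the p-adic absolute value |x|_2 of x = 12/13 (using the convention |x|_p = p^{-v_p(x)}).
|12/13|_2 = 1/4

Step 1 — compute v_2(x) by factoring powers of 2 out of the numerator and denominator: v_2(12/13) = 2. Step 2 — apply |x|_p = p^{-v_p(x)} = 2^{-2} = 1/4.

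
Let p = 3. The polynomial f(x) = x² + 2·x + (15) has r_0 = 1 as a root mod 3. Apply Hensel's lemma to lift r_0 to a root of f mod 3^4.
r_3 = 37 (mod 81)

Hensel: r_{i+1} = r_i − f(r_i)·(f′(r_i))^{-1} mod 3^{i+2}, f′(x) = 2x + 2. Iterate:
  r_0 = 1 (mod 3)
  r_1 = 1 (mod 9)
  r_2 = 10 (mod 27)
  r_3 = 37 (mod 81)
Final: r = 37 satisfies f(r) ≡ 0 mod 3^4.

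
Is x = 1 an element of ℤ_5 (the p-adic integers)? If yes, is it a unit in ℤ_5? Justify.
x ∈ ℤ_5^× (unit); v_5(x) = 0

ℤ_5 = {x ∈ ℚ_5 : v_5(x) ≥ 0} and ℤ_5^× = {x ∈ ℤ_5 : v_5(x) = 0}. Here v_5(1) = v_5(num) − v_5(den) = 0; compare against these criteria.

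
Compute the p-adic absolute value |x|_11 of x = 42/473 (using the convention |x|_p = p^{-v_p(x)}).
|42/473|_11 = 11

Step 1 — compute v_11(x) by factoring powers of 11 out of the numerator and denominator: v_11(42/473) = -1. Step 2 — apply |x|_p = p^{-v_p(x)} = 11^{1} = 11.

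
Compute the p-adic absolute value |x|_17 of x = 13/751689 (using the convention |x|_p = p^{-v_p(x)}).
|13/751689|_17 = 83521

Step 1 — compute v_17(x) by factoring powers of 17 out of the numerator and denominator: v_17(13/751689) = -4. Step 2 — apply |x|_p = p^{-v_p(x)} = 17^{4} = 83521.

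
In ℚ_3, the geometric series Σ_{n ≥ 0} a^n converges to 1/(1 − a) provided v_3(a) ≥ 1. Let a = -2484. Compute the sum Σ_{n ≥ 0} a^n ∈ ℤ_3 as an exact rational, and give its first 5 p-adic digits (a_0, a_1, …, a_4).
Σ a^n = 1/(1 − a) = 1/2485;  first 5 digits = (1, 0, 0, 1, 2)

v_3(a) = 3 ≥ 1, so the series converges in ℤ_3 to 1/(1 − a) = 1/(1 − (-2484)) = 1/2485. Expand this rational in ℤ_3: compute digits iteratively via d_i = x_i mod 3, x_{i+1} = (x_i − d_i)/3. The first 5 digits are (1, 0, 0, 1, 2).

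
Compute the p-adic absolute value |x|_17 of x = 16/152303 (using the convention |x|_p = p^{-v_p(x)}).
|16/152303|_17 = 4913

Step 1 — compute v_17(x) by factoring powers of 17 out of the numerator and denominator: v_17(16/152303) = -3. Step 2 — apply |x|_p = p^{-v_p(x)} = 17^{3} = 4913.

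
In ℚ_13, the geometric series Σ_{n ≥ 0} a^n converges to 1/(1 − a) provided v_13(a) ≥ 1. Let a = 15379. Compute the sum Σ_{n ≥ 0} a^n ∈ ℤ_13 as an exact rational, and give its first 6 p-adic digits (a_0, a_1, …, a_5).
Σ a^n = 1/(1 − a) = -1/15378;  first 6 digits = (1, 0, 0, 7, 0, 0)

v_13(a) = 3 ≥ 1, so the series converges in ℤ_13 to 1/(1 − a) = 1/(1 − 15379) = -1/15378. Expand this rational in ℤ_13: compute digits iteratively via d_i = x_i mod 13, x_{i+1} = (x_i − d_i)/13. The first 6 digits are (1, 0, 0, 7, 0, 0).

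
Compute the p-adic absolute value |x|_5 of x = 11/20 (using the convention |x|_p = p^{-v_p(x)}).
|11/20|_5 = 5

Step 1 — compute v_5(x) by factoring powers of 5 out of the numerator and denominator: v_5(11/20) = -1. Step 2 — apply |x|_p = p^{-v_p(x)} = 5^{1} = 5.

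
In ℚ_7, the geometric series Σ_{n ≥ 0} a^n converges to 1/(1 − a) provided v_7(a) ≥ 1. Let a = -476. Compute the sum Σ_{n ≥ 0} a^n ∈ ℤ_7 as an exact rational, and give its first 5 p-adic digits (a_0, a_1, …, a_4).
Σ a^n = 1/(1 − a) = 1/477;  first 5 digits = (1, 2, 1, 2, 5)

v_7(a) = 1 ≥ 1, so the series converges in ℤ_7 to 1/(1 − a) = 1/(1 − (-476)) = 1/477. Expand this rational in ℤ_7: compute digits iteratively via d_i = x_i mod 7, x_{i+1} = (x_i − d_i)/7. The first 5 digits are (1, 2, 1, 2, 5).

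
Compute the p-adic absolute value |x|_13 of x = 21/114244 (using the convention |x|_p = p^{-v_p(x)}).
|21/114244|_13 = 28561

Step 1 — compute v_13(x) by factoring powers of 13 out of the numerator and denominator: v_13(21/114244) = -4. Step 2 — apply |x|_p = p^{-v_p(x)} = 13^{4} = 28561.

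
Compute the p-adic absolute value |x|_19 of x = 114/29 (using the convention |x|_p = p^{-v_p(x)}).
|114/29|_19 = 1/19

Step 1 — compute v_19(x) by factoring powers of 19 out of the numerator and denominator: v_19(114/29) = 1. Step 2 — apply |x|_p = p^{-v_p(x)} = 19^{-1} = 1/19.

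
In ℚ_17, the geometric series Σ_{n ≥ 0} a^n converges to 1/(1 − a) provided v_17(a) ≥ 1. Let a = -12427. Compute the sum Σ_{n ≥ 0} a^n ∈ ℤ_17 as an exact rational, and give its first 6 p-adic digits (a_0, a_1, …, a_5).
Σ a^n = 1/(1 − a) = 1/12428;  first 6 digits = (1, 0, 8, 14, 12, 6)

v_17(a) = 2 ≥ 1, so the series converges in ℤ_17 to 1/(1 − a) = 1/(1 − (-12427)) = 1/12428. Expand this rational in ℤ_17: compute digits iteratively via d_i = x_i mod 17, x_{i+1} = (x_i − d_i)/17. The first 6 digits are (1, 0, 8, 14, 12, 6).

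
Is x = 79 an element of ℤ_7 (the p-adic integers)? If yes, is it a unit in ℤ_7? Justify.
x ∈ ℤ_7^× (unit); v_7(x) = 0

ℤ_7 = {x ∈ ℚ_7 : v_7(x) ≥ 0} and ℤ_7^× = {x ∈ ℤ_7 : v_7(x) = 0}. Here v_7(79) = v_7(num) − v_7(den) = 0; compare against these criteria.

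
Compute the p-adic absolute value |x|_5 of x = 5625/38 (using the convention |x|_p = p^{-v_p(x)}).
|5625/38|_5 = 1/625

Step 1 — compute v_5(x) by factoring powers of 5 out of the numerator and denominator: v_5(5625/38) = 4. Step 2 — apply |x|_p = p^{-v_p(x)} = 5^{-4} = 1/625.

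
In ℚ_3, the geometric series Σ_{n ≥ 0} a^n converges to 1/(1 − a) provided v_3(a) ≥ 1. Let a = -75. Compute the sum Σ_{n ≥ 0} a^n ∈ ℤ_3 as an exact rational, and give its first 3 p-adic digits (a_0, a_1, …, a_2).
Σ a^n = 1/(1 − a) = 1/76;  first 3 digits = (1, 2, 1)

v_3(a) = 1 ≥ 1, so the series converges in ℤ_3 to 1/(1 − a) = 1/(1 − (-75)) = 1/76. Expand this rational in ℤ_3: compute digits iteratively via d_i = x_i mod 3, x_{i+1} = (x_i − d_i)/3. The first 3 digits are (1, 2, 1).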